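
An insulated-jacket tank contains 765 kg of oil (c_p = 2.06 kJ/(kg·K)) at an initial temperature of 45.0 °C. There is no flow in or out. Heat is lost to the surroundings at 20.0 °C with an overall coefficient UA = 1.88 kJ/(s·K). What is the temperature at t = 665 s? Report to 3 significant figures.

31.3 °C

Lumped-capacitance energy balance: M c_p dT/dt = UA(T_amb − T).
dT/dt = (T_ss − T)/τ with T_ss = T_amb = 20.000 °C, τ = M c_p/UA = 765·2.06/1.88 = 838.24 s.
T approaches T_ss exponentially: T(t) = T_ss + (T₀ − T_ss) e^(−t/τ).
T(665) = 20.000 + (25.000)·0.45234 = 31.308 °C.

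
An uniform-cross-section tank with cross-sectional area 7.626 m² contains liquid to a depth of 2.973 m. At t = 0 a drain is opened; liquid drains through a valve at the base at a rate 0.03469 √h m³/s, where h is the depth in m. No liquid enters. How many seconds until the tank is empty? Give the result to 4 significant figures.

758.1 s

With no inflow, A dh/dt = −0.03469 √h.
Separate and integrate: 2(√h − √h₀) = −(0.03469/A) t.
Tank is empty when √h = 0: t_empty = 2A√h₀/0.03469.
t_empty = 2·7.626·√2.973/0.03469 = 15.2520·1.72424/0.03469 = 758.089 s.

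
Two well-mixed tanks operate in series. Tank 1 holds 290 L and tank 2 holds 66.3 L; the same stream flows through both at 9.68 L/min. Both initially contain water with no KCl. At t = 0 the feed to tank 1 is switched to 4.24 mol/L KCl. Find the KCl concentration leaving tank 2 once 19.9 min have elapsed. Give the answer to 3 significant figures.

Each tank obeys Vᵢ dCᵢ/dt = Q(Cᵢ₋₁ − Cᵢ), so τᵢ = Vᵢ/Q.
τ₁ = 290/9.68 = 29.959 min; τ₂ = 66.3/9.68 = 6.8492 min.
Solving the cascade with C₁(0)=C₂(0)=0 gives C₂(t) = C_in[1 − (τ₁ e^(−t/τ₁) − τ₂ e^(−t/τ₂))/(τ₁ − τ₂)].
At t = 19.9: e^(−t/τ₁) = 0.51466, e^(−t/τ₂) = 0.054724.
C₂ = 4.24·[1 − (29.959·0.51466 − 6.8492·0.054724)/(23.110)] = 4.24·0.34902 = 1.4799 mol/L.

1.48 mol/L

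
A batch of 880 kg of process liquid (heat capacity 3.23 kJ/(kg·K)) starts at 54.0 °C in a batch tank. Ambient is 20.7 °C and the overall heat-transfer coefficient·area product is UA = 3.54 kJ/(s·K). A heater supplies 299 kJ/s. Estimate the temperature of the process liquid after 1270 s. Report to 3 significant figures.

M c_p dT/dt = −UA(T − T_amb) + Q̇.
dT/dt = (T_ss − T)/τ with T_ss = T_amb + Q̇/UA = 20.7 + 299/3.54 = 105.16 °C, τ = M c_p/UA = 880·3.23/3.54 = 802.94 s.
Integrating: T(t) = T_ss + (T₀ − T_ss) e^(−t/τ).
T(1270) = 105.16 + (-51.163)·0.20563 = 94.643 °C.

94.6 °C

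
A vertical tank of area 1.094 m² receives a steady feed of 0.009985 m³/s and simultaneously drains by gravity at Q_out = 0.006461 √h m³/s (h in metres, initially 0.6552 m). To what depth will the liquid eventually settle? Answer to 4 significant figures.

Mass balance (ρ constant): A dh/dt = Q_in − 0.006461 √h. At steady state dh/dt = 0:
Q_in = 0.006461 √h_ss ⇒ √h_ss = 0.009985/0.006461 = 1.54543.
h_ss = 1.54543² = 2.38834 m. (Since h₀ = 0.6552 m < h_ss, the level will rise toward this value.)

2.388 m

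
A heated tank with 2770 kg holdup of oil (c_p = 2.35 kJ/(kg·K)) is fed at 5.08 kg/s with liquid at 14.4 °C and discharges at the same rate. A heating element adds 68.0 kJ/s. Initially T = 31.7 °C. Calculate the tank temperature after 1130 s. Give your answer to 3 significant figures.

21.6 °C

Heat balance on the well-mixed liquid: M c_p dT/dt = ṁ c_p (T_in − T) + 68.0.
τ = M/ṁ = 545.28 s; T_ss = T_in + Q̇/(ṁ c_p) = 14.4 + 68.0/(5.08·2.35) = 20.096 °C.
Solution: T(t) = T_ss + (T₀ − T_ss) e^(−t/τ).
T(1130) = 20.096 + (11.604)·e^(−1130/545.28) = 20.096 + (11.604)·0.12589 = 21.557 °C.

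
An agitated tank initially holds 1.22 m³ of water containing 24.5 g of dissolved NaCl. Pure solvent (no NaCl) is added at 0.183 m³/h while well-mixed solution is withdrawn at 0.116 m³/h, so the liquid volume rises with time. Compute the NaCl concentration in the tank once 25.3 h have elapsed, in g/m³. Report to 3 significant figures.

1.86 g/m³

Total volume: dV/dt = Q_in − Q_out = 0.067000 m³/h, so V(t) = 1.22 + 0.067000 t and V(25.3) = 2.9151 m³.
No NaCl enters, so dm/dt = −Q_out · (m/V).
Separate: dm/m = −Q_out dt/V(t) ⇒ ln(m/m₀) = −(Q_out/(Q_in−Q_out)) ln(V/V₀).
m = m₀ (V₀/V)^(Q_out/(Q_in−Q_out)) = 24.5 × (1.22/2.9151)^(1.7313) = 5.4226 g.
C = m/V = 5.4226/2.9151 = 1.8602 g/m³.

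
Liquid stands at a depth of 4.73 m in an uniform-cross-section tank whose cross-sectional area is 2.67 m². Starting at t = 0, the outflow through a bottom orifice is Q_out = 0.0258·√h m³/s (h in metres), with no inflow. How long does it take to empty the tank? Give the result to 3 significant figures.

450 s

A dh/dt = −Q_out = −0.0258 √h.
This is separable: 2 d(√h)/dt = −0.0258/A, so √h = √h₀ − (0.0258/(2A)) t.
Tank is empty when √h = 0: t_empty = 2A√h₀/0.0258.
t_empty = 2·2.67·√4.73/0.0258 = 5.3400·2.1749/0.0258 = 450.14 s.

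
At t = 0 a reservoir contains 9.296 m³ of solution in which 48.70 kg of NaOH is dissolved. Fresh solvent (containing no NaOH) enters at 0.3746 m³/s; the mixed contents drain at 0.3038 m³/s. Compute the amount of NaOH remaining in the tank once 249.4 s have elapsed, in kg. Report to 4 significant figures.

Total volume: dV/dt = Q_in − Q_out = 0.0708000 m³/s, so V(t) = 9.296 + 0.0708000 t and V(249.4) = 26.9535 m³.
No NaOH enters, so dm/dt = −Q_out · (m/V).
Separate: dm/m = −Q_out dt/V(t) ⇒ ln(m/m₀) = −(Q_out/(Q_in−Q_out)) ln(V/V₀).
m = m₀ (V₀/V)^(Q_out/(Q_in−Q_out)) = 48.70 × (9.296/26.9535)^(4.29096) = 0.505516 kg.

0.5055 kg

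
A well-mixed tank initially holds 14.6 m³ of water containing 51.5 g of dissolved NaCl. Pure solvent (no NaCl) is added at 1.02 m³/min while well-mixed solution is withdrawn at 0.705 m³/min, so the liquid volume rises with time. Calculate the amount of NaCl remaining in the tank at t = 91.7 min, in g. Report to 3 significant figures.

4.48 g

Total volume: dV/dt = Q_in − Q_out = 0.31500 m³/min, so V(t) = 14.6 + 0.31500 t and V(91.7) = 43.486 m³.
Species balance (pure solvent in): dm/dt = −Q_out · m/V(t).
Separate: dm/m = −Q_out dt/V(t) ⇒ ln(m/m₀) = −(Q_out/(Q_in−Q_out)) ln(V/V₀).
m = m₀ (V₀/V)^(Q_out/(Q_in−Q_out)) = 51.5 × (14.6/43.486)^(2.2381) = 4.4768 g.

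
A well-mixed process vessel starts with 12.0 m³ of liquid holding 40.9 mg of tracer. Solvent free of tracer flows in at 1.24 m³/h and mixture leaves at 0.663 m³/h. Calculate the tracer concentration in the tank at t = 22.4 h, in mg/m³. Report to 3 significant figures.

0.708 mg/m³

Let m(t) be the amount of tracer. Volume: V(t) = V₀ + (Q_in − Q_out) t = 12.0 + 0.57700 t; V(22.4) = 24.925 m³.
Solute balance: dm/dt = 0 − Q_out C = −Q_out m/V(t).
dm/m = −Q_out dt/(V₀ + 0.57700 t); integrating gives ln(m/m₀) = −(Q_out/(Q_in−Q_out)) ln(V/V₀).
m = m₀ (V₀/V)^(Q_out/(Q_in−Q_out)) = 40.9 × (12.0/24.925)^(1.1490) = 17.659 mg.
C = m/V = 17.659/24.925 = 0.70848 mg/m³.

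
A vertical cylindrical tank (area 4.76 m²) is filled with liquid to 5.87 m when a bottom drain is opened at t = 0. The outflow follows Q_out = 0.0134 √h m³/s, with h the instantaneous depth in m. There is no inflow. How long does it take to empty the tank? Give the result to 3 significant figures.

A dh/dt = −Q_out = −0.0134 √h.
∫ h^(−1/2) dh = −(0.0134/A) ∫ dt, giving 2√h = 2√h₀ − (0.0134/A) t.
Tank is empty when √h = 0: t_empty = 2A√h₀/0.0134.
t_empty = 2·4.76·√5.87/0.0134 = 9.5200·2.4228/0.0134 = 1721.3 s.

1720 s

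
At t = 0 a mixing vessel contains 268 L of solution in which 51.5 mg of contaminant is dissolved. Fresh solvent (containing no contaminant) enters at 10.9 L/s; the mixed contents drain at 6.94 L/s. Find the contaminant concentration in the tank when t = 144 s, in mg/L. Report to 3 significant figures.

Let m(t) be the amount of contaminant. Volume: V(t) = V₀ + (Q_in − Q_out) t = 268 + 3.9600 t; V(144) = 838.24 L.
Species balance (pure solvent in): dm/dt = −Q_out · m/V(t).
Separate: dm/m = −Q_out dt/V(t) ⇒ ln(m/m₀) = −(Q_out/(Q_in−Q_out)) ln(V/V₀).
m = m₀ (V₀/V)^(Q_out/(Q_in−Q_out)) = 51.5 × (268/838.24)^(1.7525) = 6.9807 mg.
C = m/V = 6.9807/838.24 = 0.0083278 mg/L.

0.00833 mg/L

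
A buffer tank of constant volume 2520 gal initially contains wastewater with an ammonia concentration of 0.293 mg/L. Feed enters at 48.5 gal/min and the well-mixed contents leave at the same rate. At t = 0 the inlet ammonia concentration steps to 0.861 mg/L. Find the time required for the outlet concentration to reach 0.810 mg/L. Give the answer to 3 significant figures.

Species balance on the tank: V dC/dt = Q(C_in − C), so τ = V/Q = 51.959 min.
C(t) = C_in + (C₀ − C_in) e^(−t/τ). Set C = 0.810 and solve for t:
e^(−t/τ) = (C − C_in)/(C₀ − C_in) = (0.810 − 0.861)/(0.293 − 0.861) = 0.089789
t = −τ ln(…) = 51.959 × 2.4103 = 125.24 min.

125 min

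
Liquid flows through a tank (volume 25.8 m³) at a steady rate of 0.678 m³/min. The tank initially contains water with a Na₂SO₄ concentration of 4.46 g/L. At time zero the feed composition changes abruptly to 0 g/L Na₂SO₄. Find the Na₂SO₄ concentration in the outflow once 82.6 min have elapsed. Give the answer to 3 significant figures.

0.509 g/L

Species balance on the tank: V dC/dt = Q(C_in − C).
So dC/dt = (C_in − C)/τ with τ = V/Q = 25.8/0.678 = 38.053 min.
Integrating: C(t) = C_in + (C₀ − C_in) e^(−t/τ).
C(82.6) = 0 + (4.46 − 0)·e^(−82.6/38.053) = 0 + (4.4600)·0.11410 = 0.50890 g/L.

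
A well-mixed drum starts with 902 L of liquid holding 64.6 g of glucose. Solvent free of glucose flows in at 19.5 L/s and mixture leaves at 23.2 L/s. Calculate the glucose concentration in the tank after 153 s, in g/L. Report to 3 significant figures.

0.000393 g/L

Total volume: dV/dt = Q_in − Q_out = -3.7000 L/s, so V(t) = 902 − 3.7000 t and V(153) = 335.90 L.
Species balance (pure solvent in): dm/dt = −Q_out · m/V(t).
dm/m = −Q_out dt/(V₀ − 3.7000 t); integrating gives ln(m/m₀) = −(Q_out/(Q_in−Q_out)) ln(V/V₀).
m = m₀ (V₀/V)^(Q_out/(Q_in−Q_out)) = 64.6 × (902/335.90)^(-6.2703) = 0.13192 g.
C = m/V = 0.13192/335.90 = 0.00039273 g/L.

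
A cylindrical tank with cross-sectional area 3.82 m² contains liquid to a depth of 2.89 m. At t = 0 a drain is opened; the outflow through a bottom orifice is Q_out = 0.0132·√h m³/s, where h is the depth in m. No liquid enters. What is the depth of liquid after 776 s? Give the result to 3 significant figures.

0.129 m

A dh/dt = −Q_out = −0.0132 √h.
This is separable: 2 d(√h)/dt = −0.0132/A, so √h = √h₀ − (0.0132/(2A)) t.
√h = √2.89 − 0.0132·776/(2·3.82) = 1.7000 − 1.3407 = 0.35927.
h = 0.35927² = 0.12907 m.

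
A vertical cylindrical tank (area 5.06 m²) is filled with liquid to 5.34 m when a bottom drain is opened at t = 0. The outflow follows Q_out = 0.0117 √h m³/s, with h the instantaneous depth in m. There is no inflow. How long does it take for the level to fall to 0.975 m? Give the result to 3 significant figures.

1140 s

Mass balance (ρ constant): A dh/dt = −0.0117 √h.
Separate and integrate: 2(√h − √h₀) = −(0.0117/A) t.
t = 2A(√h₀ − √h)/0.0117 = 2·5.06·(√5.34 − √0.975)/0.0117
  = 10.120 × (2.3108 − 0.98742) / 0.0117 = 1144.7 s.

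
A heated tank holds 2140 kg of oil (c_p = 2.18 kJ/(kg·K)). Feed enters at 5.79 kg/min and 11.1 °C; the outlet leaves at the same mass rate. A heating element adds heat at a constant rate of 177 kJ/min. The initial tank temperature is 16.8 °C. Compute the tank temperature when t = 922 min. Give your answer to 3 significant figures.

24.4 °C

First-law balance (no shaft work): M c_p dT/dt = ṁ c_p (T_in − T) + 177.
τ = M/ṁ = 369.60 min; T_ss = T_in + Q̇/(ṁ c_p) = 11.1 + 177/(5.79·2.18) = 25.123 °C.
T approaches T_ss exponentially: T(t) = T_ss + (T₀ − T_ss) e^(−t/τ).
T(922) = 25.123 + (-8.3229)·e^(−922/369.60) = 25.123 + (-8.3229)·0.082532 = 24.436 °C.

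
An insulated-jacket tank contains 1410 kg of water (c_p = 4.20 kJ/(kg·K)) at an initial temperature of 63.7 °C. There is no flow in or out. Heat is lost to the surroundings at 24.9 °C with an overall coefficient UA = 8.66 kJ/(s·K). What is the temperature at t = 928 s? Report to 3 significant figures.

Lumped-capacitance energy balance: M c_p dT/dt = UA(T_amb − T).
dT/dt = (T_ss − T)/τ with T_ss = T_amb = 24.900 °C, τ = M c_p/UA = 1410·4.20/8.66 = 683.83 s.
T approaches T_ss exponentially: T(t) = T_ss + (T₀ − T_ss) e^(−t/τ).
T(928) = 24.900 + (38.800)·0.25742 = 34.888 °C.

34.9 °C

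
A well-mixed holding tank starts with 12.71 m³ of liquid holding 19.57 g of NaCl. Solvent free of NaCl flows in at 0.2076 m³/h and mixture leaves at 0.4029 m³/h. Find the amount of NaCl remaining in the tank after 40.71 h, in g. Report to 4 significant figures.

2.579 g

Let m(t) be the amount of NaCl. Volume: V(t) = V₀ + (Q_in − Q_out) t = 12.71 − 0.195300 t; V(40.71) = 4.75934 m³.
Solute balance: dm/dt = 0 − Q_out C = −Q_out m/V(t).
Separate: dm/m = −Q_out dt/V(t) ⇒ ln(m/m₀) = −(Q_out/(Q_in−Q_out)) ln(V/V₀).
m = m₀ (V₀/V)^(Q_out/(Q_in−Q_out)) = 19.57 × (12.71/4.75934)^(-2.06298) = 2.57944 g.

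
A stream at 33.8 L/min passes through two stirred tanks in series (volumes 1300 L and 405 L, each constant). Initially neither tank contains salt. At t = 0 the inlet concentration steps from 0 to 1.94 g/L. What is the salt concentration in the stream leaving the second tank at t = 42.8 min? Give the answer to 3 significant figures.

1.04 g/L

Each tank obeys Vᵢ dCᵢ/dt = Q(Cᵢ₋₁ − Cᵢ), so τᵢ = Vᵢ/Q.
τ₁ = 1300/33.8 = 38.462 min; τ₂ = 405/33.8 = 11.982 min.
Tank 1: C₁ = C_in(1 − e^(−t/τ₁)). Tank 2 (τ₁ ≠ τ₂): C₂ = C_in[1 − (τ₁ e^(−t/τ₁) − τ₂ e^(−t/τ₂))/(τ₁ − τ₂)].
At t = 42.8: e^(−t/τ₁) = 0.32864, e^(−t/τ₂) = 0.028101.
C₂ = 1.94·[1 − (38.462·0.32864 − 11.982·0.028101)/(26.479)] = 1.94·0.53537 = 1.0386 g/L.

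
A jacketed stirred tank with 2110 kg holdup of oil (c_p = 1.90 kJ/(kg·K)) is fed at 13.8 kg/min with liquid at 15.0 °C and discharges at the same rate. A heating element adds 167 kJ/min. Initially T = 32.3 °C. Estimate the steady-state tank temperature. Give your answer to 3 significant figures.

21.4 °C

Heat balance on the well-mixed liquid: M c_p dT/dt = ṁ c_p (T_in − T) + 167.
At steady state dT/dt = 0 ⇒ T_ss = T_in + Q̇/(ṁ c_p) = 15.0 + 167/(13.8·1.90) = 21.369 °C.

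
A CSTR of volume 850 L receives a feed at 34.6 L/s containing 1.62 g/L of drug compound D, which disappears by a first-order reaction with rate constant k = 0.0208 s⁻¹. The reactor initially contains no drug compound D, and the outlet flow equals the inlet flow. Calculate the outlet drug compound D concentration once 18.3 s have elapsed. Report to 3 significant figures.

0.724 g/L

Accumulation = in − out − consumed: V dC/dt = Q C_in − Q C − k V C.
dC/dt = (Q/V) C_in − (Q/V + k) C; effective rate a = Q/V + k = 0.040706 + 0.0208 = 0.061506 s⁻¹.
C_ss = Q C_in/(Q + kV) = 1.0721 g/L; C(t) = C_ss + (C₀ − C_ss) e^(−a t).
C(18.3) = 1.0721 + (-1.0721)·e^(−0.061506·18.3) = 1.0721 + (-1.0721)·0.32447 = 0.72427 g/L.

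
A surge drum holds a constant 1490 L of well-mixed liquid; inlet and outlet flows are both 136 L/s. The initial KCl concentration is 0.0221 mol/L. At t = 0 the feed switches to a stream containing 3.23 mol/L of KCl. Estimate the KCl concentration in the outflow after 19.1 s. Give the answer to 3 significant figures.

Unsteady species balance (constant V, well mixed): V dC/dt = Q(C_in − C).
So dC/dt = (C_in − C)/τ with τ = V/Q = 1490/136 = 10.956 s.
Integrating: C(t) = C_in + (C₀ − C_in) e^(−t/τ).
C(19.1) = 3.23 + (0.0221 − 3.23)·e^(−19.1/10.956) = 3.23 + (-3.2079)·0.17493 = 2.6688 mol/L.

2.67 mol/L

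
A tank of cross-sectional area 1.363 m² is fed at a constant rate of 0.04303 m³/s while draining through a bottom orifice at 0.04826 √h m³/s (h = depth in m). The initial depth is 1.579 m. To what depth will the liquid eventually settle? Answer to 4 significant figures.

Mass balance (ρ constant): A dh/dt = Q_in − 0.04826 √h. At steady state dh/dt = 0:
Q_in = 0.04826 √h_ss ⇒ √h_ss = 0.04303/0.04826 = 0.891629.
h_ss = 0.891629² = 0.795002 m. (Since h₀ = 1.579 m > h_ss, the level will fall toward this value.)

0.7950 m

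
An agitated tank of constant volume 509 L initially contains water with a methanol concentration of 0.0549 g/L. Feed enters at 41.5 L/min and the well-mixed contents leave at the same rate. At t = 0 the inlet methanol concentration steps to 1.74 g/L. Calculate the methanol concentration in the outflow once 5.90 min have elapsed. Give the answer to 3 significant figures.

Mass balance on the solute (V constant): V dC/dt = Q(C_in − C).
Rewrite as dC/dt + C/τ = C_in/τ, τ = V/Q = 12.265 min.
Solution: C(t) = C_in + (C₀ − C_in) e^(−t/τ).
C(5.90) = 1.74 + (0.0549 − 1.74)·e^(−5.90/12.265) = 1.74 + (-1.6851)·0.61814 = 0.69837 g/L.

0.698 g/L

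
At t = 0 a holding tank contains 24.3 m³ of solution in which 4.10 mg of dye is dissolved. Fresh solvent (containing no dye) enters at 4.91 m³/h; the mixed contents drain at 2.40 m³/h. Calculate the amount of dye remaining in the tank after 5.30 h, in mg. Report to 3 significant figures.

2.70 mg

Let m(t) be the amount of dye. Volume: V(t) = V₀ + (Q_in − Q_out) t = 24.3 + 2.5100 t; V(5.30) = 37.603 m³.
No dye enters, so dm/dt = −Q_out · (m/V).
Separate: dm/m = −Q_out dt/V(t) ⇒ ln(m/m₀) = −(Q_out/(Q_in−Q_out)) ln(V/V₀).
m = m₀ (V₀/V)^(Q_out/(Q_in−Q_out)) = 4.10 × (24.3/37.603)^(0.95618) = 2.7007 mg.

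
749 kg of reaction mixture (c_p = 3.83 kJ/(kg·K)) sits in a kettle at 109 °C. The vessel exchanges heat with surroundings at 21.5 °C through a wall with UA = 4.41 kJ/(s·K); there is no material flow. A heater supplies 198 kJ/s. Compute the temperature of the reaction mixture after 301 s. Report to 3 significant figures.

M c_p dT/dt = −UA(T − T_amb) + Q̇.
dT/dt = (T_ss − T)/τ with T_ss = T_amb + Q̇/UA = 21.5 + 198/4.41 = 66.398 °C, τ = M c_p/UA = 749·3.83/4.41 = 650.49 s.
Integrating: T(t) = T_ss + (T₀ − T_ss) e^(−t/τ).
T(301) = 66.398 + (42.602)·0.62956 = 93.219 °C.

93.2 °C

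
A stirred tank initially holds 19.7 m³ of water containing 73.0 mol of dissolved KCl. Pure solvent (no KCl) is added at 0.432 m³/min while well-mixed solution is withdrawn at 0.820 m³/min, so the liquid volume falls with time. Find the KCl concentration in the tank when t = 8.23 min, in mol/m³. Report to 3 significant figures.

3.04 mol/m³

Total volume: dV/dt = Q_in − Q_out = -0.38800 m³/min, so V(t) = 19.7 − 0.38800 t and V(8.23) = 16.507 m³.
No KCl enters, so dm/dt = −Q_out · (m/V).
dm/m = −Q_out dt/(V₀ − 0.38800 t); integrating gives ln(m/m₀) = −(Q_out/(Q_in−Q_out)) ln(V/V₀).
m = m₀ (V₀/V)^(Q_out/(Q_in−Q_out)) = 73.0 × (19.7/16.507)^(-2.1134) = 50.235 mol.
C = m/V = 50.235/16.507 = 3.0433 mol/m³.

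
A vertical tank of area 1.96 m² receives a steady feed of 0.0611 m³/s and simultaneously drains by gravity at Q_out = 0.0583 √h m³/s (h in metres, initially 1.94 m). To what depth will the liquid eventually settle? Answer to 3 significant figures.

1.10 m

Volume balance on the tank: A dh/dt = Q_in − 0.0583 √h. At steady state dh/dt = 0:
Q_in = 0.0583 √h_ss ⇒ √h_ss = 0.0611/0.0583 = 1.0480.
h_ss = 1.0480² = 1.0984 m. (Since h₀ = 1.94 m > h_ss, the level will fall toward this value.)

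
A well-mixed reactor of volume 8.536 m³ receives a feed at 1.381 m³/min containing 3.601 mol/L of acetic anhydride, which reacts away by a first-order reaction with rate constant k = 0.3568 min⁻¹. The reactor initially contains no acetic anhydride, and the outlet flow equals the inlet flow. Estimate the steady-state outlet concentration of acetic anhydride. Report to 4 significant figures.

Species balance: V dC/dt = Q C_in − Q C − k V C.
Steady state (dC/dt = 0): C_ss = Q C_in/(Q + kV) = C_in/(1 + kV/Q).
C_ss = 1.381·3.601/(1.381 + 0.3568·8.536) = 4.97298/4.42664 = 1.12342 mol/L.

1.123 mol/L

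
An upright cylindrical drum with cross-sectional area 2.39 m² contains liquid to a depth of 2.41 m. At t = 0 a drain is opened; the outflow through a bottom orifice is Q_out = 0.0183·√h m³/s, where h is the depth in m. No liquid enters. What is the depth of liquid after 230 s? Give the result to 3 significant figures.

A dh/dt = −Q_out = −0.0183 √h.
∫ h^(−1/2) dh = −(0.0183/A) ∫ dt, giving 2√h = 2√h₀ − (0.0183/A) t.
√h = √2.41 − 0.0183·230/(2·2.39) = 1.5524 − 0.88054 = 0.67187.
h = 0.67187² = 0.45141 m.

0.451 m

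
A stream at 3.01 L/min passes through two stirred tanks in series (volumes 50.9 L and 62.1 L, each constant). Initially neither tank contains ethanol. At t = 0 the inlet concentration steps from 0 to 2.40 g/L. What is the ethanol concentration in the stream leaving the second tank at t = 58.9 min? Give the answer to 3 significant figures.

1.97 g/L

Each tank obeys Vᵢ dCᵢ/dt = Q(Cᵢ₋₁ − Cᵢ), so τᵢ = Vᵢ/Q.
τ₁ = 50.9/3.01 = 16.910 min; τ₂ = 62.1/3.01 = 20.631 min.
Tank 1: C₁ = C_in(1 − e^(−t/τ₁)). Tank 2 (τ₁ ≠ τ₂): C₂ = C_in[1 − (τ₁ e^(−t/τ₁) − τ₂ e^(−t/τ₂))/(τ₁ − τ₂)].
At t = 58.9: e^(−t/τ₁) = 0.030713, e^(−t/τ₂) = 0.057562.
C₂ = 2.40·[1 − (16.910·0.030713 − 20.631·0.057562)/(-3.7209)] = 2.40·0.82042 = 1.9690 g/L.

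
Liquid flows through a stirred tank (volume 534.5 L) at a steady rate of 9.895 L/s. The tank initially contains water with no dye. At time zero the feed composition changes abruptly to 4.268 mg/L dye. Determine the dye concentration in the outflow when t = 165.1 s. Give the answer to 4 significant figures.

Unsteady species balance (constant V, well mixed): V dC/dt = Q(C_in − C).
So dC/dt = (C_in − C)/τ with τ = V/Q = 534.5/9.895 = 54.0172 s.
Solution: C(t) = C_in + (C₀ − C_in) e^(−t/τ).
C(165.1) = 4.268 + (0 − 4.268)·e^(−165.1/54.0172) = 4.268 + (-4.26800)·0.0470551 = 4.06717 mg/L.

4.067 mg/L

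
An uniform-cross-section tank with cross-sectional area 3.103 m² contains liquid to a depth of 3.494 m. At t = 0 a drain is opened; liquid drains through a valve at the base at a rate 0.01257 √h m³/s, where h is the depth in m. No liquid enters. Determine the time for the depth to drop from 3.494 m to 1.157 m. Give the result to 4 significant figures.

391.8 s

A dh/dt = −Q_out = −0.01257 √h.
This is separable: 2 d(√h)/dt = −0.01257/A, so √h = √h₀ − (0.01257/(2A)) t.
t = 2A(√h₀ − √h)/0.01257 = 2·3.103·(√3.494 − √1.157)/0.01257
  = 6.20600 × (1.86922 − 1.07564) / 0.01257 = 391.805 s.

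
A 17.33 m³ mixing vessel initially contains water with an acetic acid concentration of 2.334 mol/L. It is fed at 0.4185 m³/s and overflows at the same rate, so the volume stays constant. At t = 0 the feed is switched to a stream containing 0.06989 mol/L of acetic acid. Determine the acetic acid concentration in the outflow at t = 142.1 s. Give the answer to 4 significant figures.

0.1431 mol/L

Species balance on the tank: V dC/dt = Q(C_in − C).
So dC/dt = (C_in − C)/τ with τ = V/Q = 17.33/0.4185 = 41.4098 s.
Integrating: C(t) = C_in + (C₀ − C_in) e^(−t/τ).
C(142.1) = 0.06989 + (2.334 − 0.06989)·e^(−142.1/41.4098) = 0.06989 + (2.26411)·0.0323366 = 0.143104 mol/L.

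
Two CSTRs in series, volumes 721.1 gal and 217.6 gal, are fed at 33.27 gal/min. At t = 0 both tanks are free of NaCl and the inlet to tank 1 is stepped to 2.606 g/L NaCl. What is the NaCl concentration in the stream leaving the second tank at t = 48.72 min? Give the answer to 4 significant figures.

Each tank obeys Vᵢ dCᵢ/dt = Q(Cᵢ₋₁ − Cᵢ), so τᵢ = Vᵢ/Q.
τ₁ = 721.1/33.27 = 21.6742 min; τ₂ = 217.6/33.27 = 6.54043 min.
Solving the cascade with C₁(0)=C₂(0)=0 gives C₂(t) = C_in[1 − (τ₁ e^(−t/τ₁) − τ₂ e^(−t/τ₂))/(τ₁ − τ₂)].
At t = 48.72: e^(−t/τ₁) = 0.105628, e^(−t/τ₂) = 0.000581991.
C₂ = 2.606·[1 − (21.6742·0.105628 − 6.54043·0.000581991)/(15.1338)] = 2.606·0.848974 = 2.21243 g/L.

2.212 g/L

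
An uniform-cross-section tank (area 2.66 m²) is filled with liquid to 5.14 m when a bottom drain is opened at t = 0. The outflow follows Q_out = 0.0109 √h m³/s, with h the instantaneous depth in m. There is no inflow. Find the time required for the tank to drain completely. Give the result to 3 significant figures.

1110 s

With no inflow, A dh/dt = −0.0109 √h.
This is separable: 2 d(√h)/dt = −0.0109/A, so √h = √h₀ − (0.0109/(2A)) t.
Tank is empty when √h = 0: t_empty = 2A√h₀/0.0109.
t_empty = 2·2.66·√5.14/0.0109 = 5.3200·2.2672/0.0109 = 1106.5 s.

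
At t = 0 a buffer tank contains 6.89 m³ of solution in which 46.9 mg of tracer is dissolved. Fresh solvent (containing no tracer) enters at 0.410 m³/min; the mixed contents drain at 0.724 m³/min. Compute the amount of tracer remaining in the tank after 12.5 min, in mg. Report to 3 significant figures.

6.71 mg

Let m(t) be the amount of tracer. Volume: V(t) = V₀ + (Q_in − Q_out) t = 6.89 − 0.31400 t; V(12.5) = 2.9650 m³.
Solute balance: dm/dt = 0 − Q_out C = −Q_out m/V(t).
Separate: dm/m = −Q_out dt/V(t) ⇒ ln(m/m₀) = −(Q_out/(Q_in−Q_out)) ln(V/V₀).
m = m₀ (V₀/V)^(Q_out/(Q_in−Q_out)) = 46.9 × (6.89/2.9650)^(-2.3057) = 6.7116 mg.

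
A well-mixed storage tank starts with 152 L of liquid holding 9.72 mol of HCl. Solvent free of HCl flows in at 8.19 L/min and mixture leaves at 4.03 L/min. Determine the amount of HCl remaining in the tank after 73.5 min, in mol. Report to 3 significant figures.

Total volume: dV/dt = Q_in − Q_out = 4.1600 L/min, so V(t) = 152 + 4.1600 t and V(73.5) = 457.76 L.
Solute balance: dm/dt = 0 − Q_out C = −Q_out m/V(t).
dm/m = −Q_out dt/(V₀ + 4.1600 t); integrating gives ln(m/m₀) = −(Q_out/(Q_in−Q_out)) ln(V/V₀).
m = m₀ (V₀/V)^(Q_out/(Q_in−Q_out)) = 9.72 × (152/457.76)^(0.96875) = 3.3407 mol.

3.34 mol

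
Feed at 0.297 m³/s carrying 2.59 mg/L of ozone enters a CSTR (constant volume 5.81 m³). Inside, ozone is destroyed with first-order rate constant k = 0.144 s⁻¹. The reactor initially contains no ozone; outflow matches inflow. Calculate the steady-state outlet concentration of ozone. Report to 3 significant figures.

0.679 mg/L

V dC/dt = Q(C_in − C) − k V C.
Steady state (dC/dt = 0): C_ss = Q C_in/(Q + kV) = C_in/(1 + kV/Q).
C_ss = 0.297·2.59/(0.297 + 0.144·5.81) = 0.76923/1.1336 = 0.67855 mg/L.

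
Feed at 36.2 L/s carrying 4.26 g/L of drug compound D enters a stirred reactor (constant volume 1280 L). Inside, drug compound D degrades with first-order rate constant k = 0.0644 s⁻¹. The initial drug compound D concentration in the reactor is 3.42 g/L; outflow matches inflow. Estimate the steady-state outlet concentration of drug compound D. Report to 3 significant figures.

V dC/dt = Q(C_in − C) − k V C.
At steady state: 0 = Q C_in − (Q + kV) C_ss, so C_ss = Q C_in/(Q + kV).
C_ss = 36.2·4.26/(36.2 + 0.0644·1280) = 154.21/118.63 = 1.2999 g/L.

1.30 g/L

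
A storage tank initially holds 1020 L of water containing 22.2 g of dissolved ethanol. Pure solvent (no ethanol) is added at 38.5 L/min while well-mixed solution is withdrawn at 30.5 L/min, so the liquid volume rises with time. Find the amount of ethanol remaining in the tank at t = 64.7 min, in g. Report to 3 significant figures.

4.64 g

Let m(t) be the amount of ethanol. Volume: V(t) = V₀ + (Q_in − Q_out) t = 1020 + 8.0000 t; V(64.7) = 1537.6 L.
No ethanol enters, so dm/dt = −Q_out · (m/V).
dm/m = −Q_out dt/(V₀ + 8.0000 t); integrating gives ln(m/m₀) = −(Q_out/(Q_in−Q_out)) ln(V/V₀).
m = m₀ (V₀/V)^(Q_out/(Q_in−Q_out)) = 22.2 × (1020/1537.6)^(3.8125) = 4.6430 g.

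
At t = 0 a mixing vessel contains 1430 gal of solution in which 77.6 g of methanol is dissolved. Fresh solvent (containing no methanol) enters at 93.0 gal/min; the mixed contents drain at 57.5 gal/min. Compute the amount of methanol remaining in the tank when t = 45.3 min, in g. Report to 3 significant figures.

Let m(t) be the amount of methanol. Volume: V(t) = V₀ + (Q_in − Q_out) t = 1430 + 35.500 t; V(45.3) = 3038.1 gal.
Species balance (pure solvent in): dm/dt = −Q_out · m/V(t).
dm/m = −Q_out dt/(V₀ + 35.500 t); integrating gives ln(m/m₀) = −(Q_out/(Q_in−Q_out)) ln(V/V₀).
m = m₀ (V₀/V)^(Q_out/(Q_in−Q_out)) = 77.6 × (1430/3038.1)^(1.6197) = 22.897 g.

22.9 g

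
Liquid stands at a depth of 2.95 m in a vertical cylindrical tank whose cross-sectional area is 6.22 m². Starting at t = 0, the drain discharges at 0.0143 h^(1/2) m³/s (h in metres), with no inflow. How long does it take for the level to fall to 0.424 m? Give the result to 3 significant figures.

A dh/dt = −Q_out = −0.0143 √h.
Separate and integrate: 2(√h − √h₀) = −(0.0143/A) t.
t = 2A(√h₀ − √h)/0.0143 = 2·6.22·(√2.95 − √0.424)/0.0143
  = 12.440 × (1.7176 − 0.65115) / 0.0143 = 927.70 s.

928 s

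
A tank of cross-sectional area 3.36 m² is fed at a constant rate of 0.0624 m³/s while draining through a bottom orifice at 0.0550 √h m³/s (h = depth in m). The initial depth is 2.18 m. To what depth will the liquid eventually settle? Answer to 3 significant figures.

Volume balance on the tank: A dh/dt = Q_in − 0.0550 √h. At steady state dh/dt = 0:
Q_in = 0.0550 √h_ss ⇒ √h_ss = 0.0624/0.0550 = 1.1345.
h_ss = 1.1345² = 1.2872 m. (Since h₀ = 2.18 m > h_ss, the level will fall toward this value.)

1.29 m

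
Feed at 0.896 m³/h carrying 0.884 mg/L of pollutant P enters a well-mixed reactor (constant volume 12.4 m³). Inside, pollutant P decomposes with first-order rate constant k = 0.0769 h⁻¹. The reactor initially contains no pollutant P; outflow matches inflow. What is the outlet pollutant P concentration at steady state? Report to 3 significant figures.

Accumulation = in − out − consumed: V dC/dt = Q C_in − Q C − k V C.
Steady state (dC/dt = 0): C_ss = Q C_in/(Q + kV) = C_in/(1 + kV/Q).
C_ss = 0.896·0.884/(0.896 + 0.0769·12.4) = 0.79206/1.8496 = 0.42824 mg/L.

0.428 mg/L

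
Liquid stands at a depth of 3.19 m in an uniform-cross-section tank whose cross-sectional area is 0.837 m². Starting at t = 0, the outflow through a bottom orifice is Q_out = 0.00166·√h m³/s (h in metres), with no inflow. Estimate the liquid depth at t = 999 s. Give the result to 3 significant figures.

Unsteady balance on liquid volume: A dh/dt = −0.00166 √h.
Separate and integrate: 2(√h − √h₀) = −(0.00166/A) t.
√h = √3.19 − 0.00166·999/(2·0.837) = 1.7861 − 0.99065 = 0.79541.
h = 0.79541² = 0.63268 m.

0.633 m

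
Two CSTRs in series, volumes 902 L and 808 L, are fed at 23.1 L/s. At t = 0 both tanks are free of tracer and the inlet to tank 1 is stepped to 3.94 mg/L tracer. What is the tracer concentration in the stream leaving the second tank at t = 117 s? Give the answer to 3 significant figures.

Species balance on tank i: dCᵢ/dt = (Cᵢ₋₁ − Cᵢ)/τᵢ with τᵢ = Vᵢ/Q.
τ₁ = 902/23.1 = 39.048 s; τ₂ = 808/23.1 = 34.978 s.
Tank 1: C₁ = C_in(1 − e^(−t/τ₁)). Tank 2 (τ₁ ≠ τ₂): C₂ = C_in[1 − (τ₁ e^(−t/τ₁) − τ₂ e^(−t/τ₂))/(τ₁ − τ₂)].
At t = 117: e^(−t/τ₁) = 0.049970, e^(−t/τ₂) = 0.035263.
C₂ = 3.94·[1 − (39.048·0.049970 − 34.978·0.035263)/(4.0693)] = 3.94·0.82362 = 3.2450 mg/L.

3.25 mg/L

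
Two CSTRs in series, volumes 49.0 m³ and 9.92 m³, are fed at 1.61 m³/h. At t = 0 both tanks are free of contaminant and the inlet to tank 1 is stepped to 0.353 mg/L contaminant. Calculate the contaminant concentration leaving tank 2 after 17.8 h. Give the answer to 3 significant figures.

0.111 mg/L

Species balance on tank i: dCᵢ/dt = (Cᵢ₋₁ − Cᵢ)/τᵢ with τᵢ = Vᵢ/Q.
τ₁ = 49.0/1.61 = 30.435 h; τ₂ = 9.92/1.61 = 6.1615 h.
Solving the cascade with C₁(0)=C₂(0)=0 gives C₂(t) = C_in[1 − (τ₁ e^(−t/τ₁) − τ₂ e^(−t/τ₂))/(τ₁ − τ₂)].
At t = 17.8: e^(−t/τ₁) = 0.55719, e^(−t/τ₂) = 0.055637.
C₂ = 0.353·[1 − (30.435·0.55719 − 6.1615·0.055637)/(24.273)] = 0.353·0.31550 = 0.11137 mg/L.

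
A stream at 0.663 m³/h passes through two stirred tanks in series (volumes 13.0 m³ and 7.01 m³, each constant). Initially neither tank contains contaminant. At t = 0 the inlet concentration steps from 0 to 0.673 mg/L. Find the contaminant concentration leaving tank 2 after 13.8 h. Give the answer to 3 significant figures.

0.164 mg/L

Each tank obeys Vᵢ dCᵢ/dt = Q(Cᵢ₋₁ − Cᵢ), so τᵢ = Vᵢ/Q.
τ₁ = 13.0/0.663 = 19.608 h; τ₂ = 7.01/0.663 = 10.573 h.
Solving the cascade with C₁(0)=C₂(0)=0 gives C₂(t) = C_in[1 − (τ₁ e^(−t/τ₁) − τ₂ e^(−t/τ₂))/(τ₁ − τ₂)].
At t = 13.8: e^(−t/τ₁) = 0.49470, e^(−t/τ₂) = 0.27112.
C₂ = 0.673·[1 − (19.608·0.49470 − 10.573·0.27112)/(9.0347)] = 0.673·0.24364 = 0.16397 mg/L.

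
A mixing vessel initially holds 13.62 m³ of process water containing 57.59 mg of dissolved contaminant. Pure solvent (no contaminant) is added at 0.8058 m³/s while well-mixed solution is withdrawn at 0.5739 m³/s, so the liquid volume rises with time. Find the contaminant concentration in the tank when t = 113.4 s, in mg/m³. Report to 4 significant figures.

0.1008 mg/m³

Total volume: dV/dt = Q_in − Q_out = 0.231900 m³/s, so V(t) = 13.62 + 0.231900 t and V(113.4) = 39.9175 m³.
Species balance (pure solvent in): dm/dt = −Q_out · m/V(t).
Separate: dm/m = −Q_out dt/V(t) ⇒ ln(m/m₀) = −(Q_out/(Q_in−Q_out)) ln(V/V₀).
m = m₀ (V₀/V)^(Q_out/(Q_in−Q_out)) = 57.59 × (13.62/39.9175)^(2.47477) = 4.02405 mg.
C = m/V = 4.02405/39.9175 = 0.100809 mg/m³.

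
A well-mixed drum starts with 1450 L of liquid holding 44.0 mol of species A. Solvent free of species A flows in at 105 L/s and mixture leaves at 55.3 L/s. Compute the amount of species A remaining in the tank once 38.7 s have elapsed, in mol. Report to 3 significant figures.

Total volume: dV/dt = Q_in − Q_out = 49.700 L/s, so V(t) = 1450 + 49.700 t and V(38.7) = 3373.4 L.
Species balance (pure solvent in): dm/dt = −Q_out · m/V(t).
Separate: dm/m = −Q_out dt/V(t) ⇒ ln(m/m₀) = −(Q_out/(Q_in−Q_out)) ln(V/V₀).
m = m₀ (V₀/V)^(Q_out/(Q_in−Q_out)) = 44.0 × (1450/3373.4)^(1.1127) = 17.196 mol.

17.2 mol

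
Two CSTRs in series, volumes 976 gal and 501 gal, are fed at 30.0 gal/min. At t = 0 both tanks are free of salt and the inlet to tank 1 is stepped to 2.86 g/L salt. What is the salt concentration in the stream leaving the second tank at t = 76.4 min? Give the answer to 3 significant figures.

2.33 g/L

Time constants: τᵢ = Vᵢ/Q for each well-mixed tank.
τ₁ = 976/30.0 = 32.533 min; τ₂ = 501/30.0 = 16.700 min.
Solving the cascade with C₁(0)=C₂(0)=0 gives C₂(t) = C_in[1 − (τ₁ e^(−t/τ₁) − τ₂ e^(−t/τ₂))/(τ₁ − τ₂)].
At t = 76.4: e^(−t/τ₁) = 0.095526, e^(−t/τ₂) = 0.010308.
C₂ = 2.86·[1 − (32.533·0.095526 − 16.700·0.010308)/(15.833)] = 2.86·0.81459 = 2.3297 g/L.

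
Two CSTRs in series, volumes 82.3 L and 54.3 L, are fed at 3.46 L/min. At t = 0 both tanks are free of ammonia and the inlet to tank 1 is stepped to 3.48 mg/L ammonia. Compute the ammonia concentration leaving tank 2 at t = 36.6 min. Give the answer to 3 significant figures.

1.94 mg/L

Each tank obeys Vᵢ dCᵢ/dt = Q(Cᵢ₋₁ − Cᵢ), so τᵢ = Vᵢ/Q.
τ₁ = 82.3/3.46 = 23.786 min; τ₂ = 54.3/3.46 = 15.694 min.
Tank 1: C₁ = C_in(1 − e^(−t/τ₁)). Tank 2 (τ₁ ≠ τ₂): C₂ = C_in[1 − (τ₁ e^(−t/τ₁) − τ₂ e^(−t/τ₂))/(τ₁ − τ₂)].
At t = 36.6: e^(−t/τ₁) = 0.21466, e^(−t/τ₂) = 0.097086.
C₂ = 3.48·[1 − (23.786·0.21466 − 15.694·0.097086)/(8.0925)] = 3.48·0.55734 = 1.9395 mg/L.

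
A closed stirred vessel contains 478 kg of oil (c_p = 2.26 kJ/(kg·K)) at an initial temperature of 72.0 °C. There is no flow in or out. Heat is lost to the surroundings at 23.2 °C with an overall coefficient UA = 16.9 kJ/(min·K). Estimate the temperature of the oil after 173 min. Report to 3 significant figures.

M c_p dT/dt = −UA(T − T_amb).
dT/dt = (T_ss − T)/τ with T_ss = T_amb = 23.200 °C, τ = M c_p/UA = 478·2.26/16.9 = 63.922 min.
Integrating: T(t) = T_ss + (T₀ − T_ss) e^(−t/τ).
T(173) = 23.200 + (48.800)·0.066775 = 26.459 °C.

26.5 °C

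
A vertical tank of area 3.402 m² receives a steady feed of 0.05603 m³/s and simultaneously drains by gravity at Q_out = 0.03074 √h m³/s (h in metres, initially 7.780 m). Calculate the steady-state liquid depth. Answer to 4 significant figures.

3.322 m

Level balance: A dh/dt = 0.05603 − 0.03074 √h. Setting dh/dt = 0:
Q_in = 0.03074 √h_ss ⇒ √h_ss = 0.05603/0.03074 = 1.82271.
h_ss = 1.82271² = 3.32226 m. (Since h₀ = 7.780 m > h_ss, the level will fall toward this value.)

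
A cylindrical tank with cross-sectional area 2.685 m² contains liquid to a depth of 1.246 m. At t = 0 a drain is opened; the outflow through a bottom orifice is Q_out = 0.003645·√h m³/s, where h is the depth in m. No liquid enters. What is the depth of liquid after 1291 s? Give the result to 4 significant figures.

0.05758 m

With no inflow, A dh/dt = −0.003645 √h.
∫ h^(−1/2) dh = −(0.003645/A) ∫ dt, giving 2√h = 2√h₀ − (0.003645/A) t.
√h = √1.246 − 0.003645·1291/(2·2.685) = 1.11624 − 0.876293 = 0.239950.
h = 0.239950² = 0.0575762 m.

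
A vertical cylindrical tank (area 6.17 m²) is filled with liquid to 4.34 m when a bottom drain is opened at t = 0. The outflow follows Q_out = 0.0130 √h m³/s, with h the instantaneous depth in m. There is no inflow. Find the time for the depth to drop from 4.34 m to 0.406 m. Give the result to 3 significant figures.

With no inflow, A dh/dt = −0.0130 √h.
Separate and integrate: 2(√h − √h₀) = −(0.0130/A) t.
t = 2A(√h₀ − √h)/0.0130 = 2·6.17·(√4.34 − √0.406)/0.0130
  = 12.340 × (2.0833 − 0.63718) / 0.0130 = 1372.7 s.

1370 s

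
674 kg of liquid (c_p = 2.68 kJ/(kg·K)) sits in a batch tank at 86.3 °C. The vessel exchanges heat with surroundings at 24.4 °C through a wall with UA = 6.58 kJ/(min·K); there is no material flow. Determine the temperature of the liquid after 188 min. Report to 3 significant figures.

55.6 °C

M c_p dT/dt = −UA(T − T_amb).
dT/dt = (T_ss − T)/τ with T_ss = T_amb = 24.400 °C, τ = M c_p/UA = 674·2.68/6.58 = 274.52 min.
Solution: T(t) = T_ss + (T₀ − T_ss) e^(−t/τ).
T(188) = 24.400 + (61.900)·0.50417 = 55.608 °C.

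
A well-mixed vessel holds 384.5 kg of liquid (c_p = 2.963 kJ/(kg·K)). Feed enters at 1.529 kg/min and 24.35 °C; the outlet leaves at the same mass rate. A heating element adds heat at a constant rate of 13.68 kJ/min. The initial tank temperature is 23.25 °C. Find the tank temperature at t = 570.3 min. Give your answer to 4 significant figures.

M c_p dT/dt = ṁ c_p (T_in − T) + Q̇.
τ = M/ṁ = 251.472 min; T_ss = T_in + Q̇/(ṁ c_p) = 24.35 + 13.68/(1.529·2.963) = 27.3696 °C.
Integrating: T(t) = T_ss + (T₀ − T_ss) e^(−t/τ).
T(570.3) = 27.3696 + (-4.11958)·e^(−570.3/251.472) = 27.3696 + (-4.11958)·0.103534 = 26.9431 °C.

26.94 °C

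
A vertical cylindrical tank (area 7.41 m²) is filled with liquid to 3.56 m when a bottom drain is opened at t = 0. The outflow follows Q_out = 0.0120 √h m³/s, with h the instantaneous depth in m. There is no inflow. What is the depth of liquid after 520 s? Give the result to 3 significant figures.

2.15 m

Accumulation of liquid (constant cross-section A): A dh/dt = −0.0120 √h.
∫ h^(−1/2) dh = −(0.0120/A) ∫ dt, giving 2√h = 2√h₀ − (0.0120/A) t.
√h = √3.56 − 0.0120·520/(2·7.41) = 1.8868 − 0.42105 = 1.4657.
h = 1.4657² = 2.1484 m.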